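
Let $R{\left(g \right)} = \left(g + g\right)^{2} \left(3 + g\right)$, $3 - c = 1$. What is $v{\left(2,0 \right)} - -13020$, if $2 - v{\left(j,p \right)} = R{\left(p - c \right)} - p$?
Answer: $13006$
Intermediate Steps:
$c = 2$ ($c = 3 - 1 = 2$)
$R{\left(g \right)} = 4 g^{2} \left(3 + g\right)$ ($R{\left(g \right)} = \left(2 g\right)^{2} \left(3 + g\right) = 4 g^{2} \left(3 + g\right)$)
$v{\left(j,p \right)} = 2 + p - 4 \left(-2 + p\right)^{2} \left(1 + p\right)$ ($v{\left(j,p \right)} = 2 - \left(4 \left(p - 2\right)^{2} \left(3 + \left(p - 2\right)\right) - p\right) = 2 - \left(4 \left(-2 + p\right)^{2} \left(3 + \left(-2 + p\right)\right) - p\right) = 2 - \left(4 \left(-2 + p\right)^{2} \left(1 + p\right) - p\right) = 2 - \left(- p + 4 \left(-2 + p\right)^{2} \left(1 + p\right)\right) = 2 + \left(p - 4 \left(-2 + p\right)^{2} \left(1 + p\right)\right) = 2 + p - 4 \left(-2 + p\right)^{2} \left(1 + p\right)$)
$v{\left(2,0 \right)} - -13020 = \left(-14 + 0 - 4 \cdot 0^{3} + 12 \cdot 0^{2}\right) - -13020 = \left(-14 + 0 - 0 + 12 \cdot 0\right) + 13020 = \left(-14 + 0 + 0 + 0\right) + 13020 = -14 + 13020 = 13006$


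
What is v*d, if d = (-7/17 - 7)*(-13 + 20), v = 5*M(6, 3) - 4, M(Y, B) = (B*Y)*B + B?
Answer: -247842/17 ≈ -14579.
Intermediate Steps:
M(Y, B) = B + Y*B² (M(Y, B) = Y*B² + B = B + Y*B²)
v = 281 (v = 5*(3*(1 + 3*6)) - 4 = 5*(3*(1 + 18)) - 4 = 5*(3*19) - 4 = 5*57 - 4 = 285 - 4 = 281)
d = -882/17 (d = (-7*1/17 - 7)*7 = (-7/17 - 7)*7 = -126/17*7 = -882/17 ≈ -51.882)
v*d = 281*(-882/17) = -247842/17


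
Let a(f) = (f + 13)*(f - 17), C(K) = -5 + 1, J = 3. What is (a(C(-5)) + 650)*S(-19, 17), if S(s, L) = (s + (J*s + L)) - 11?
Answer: -32270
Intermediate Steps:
S(s, L) = -11 + L + 4*s (S(s, L) = (s + (3*s + L)) - 11 = (s + (L + 3*s)) - 11 = (L + 4*s) - 11 = -11 + L + 4*s)
C(K) = -4
a(f) = (-17 + f)*(13 + f) (a(f) = (13 + f)*(-17 + f) = (-17 + f)*(13 + f))
(a(C(-5)) + 650)*S(-19, 17) = ((-221 + (-4)² - 4*(-4)) + 650)*(-11 + 17 + 4*(-19)) = ((-221 + 16 + 16) + 650)*(-11 + 17 - 76) = (-189 + 650)*(-70) = 461*(-70) = -32270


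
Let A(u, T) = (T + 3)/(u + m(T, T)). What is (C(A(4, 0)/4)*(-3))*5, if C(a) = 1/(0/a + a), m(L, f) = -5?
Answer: 20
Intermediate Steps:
A(u, T) = (3 + T)/(-5 + u) (A(u, T) = (T + 3)/(u - 5) = (3 + T)/(-5 + u))
C(a) = 1/a (C(a) = 1/(0 + a) = 1/a)
(C(A(4, 0)/4)*(-3))*5 = (-3/(((3 + 0)/(-5 + 4))/4))*5 = (-3/((3/(-1))*(¼)))*5 = (-3/(-1*3*(¼)))*5 = (-3/(-3*¼))*5 = (-3/(-¾))*5 = -4/3*(-3)*5 = 4*5 = 20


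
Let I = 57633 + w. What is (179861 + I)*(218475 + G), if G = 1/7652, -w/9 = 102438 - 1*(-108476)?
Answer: -694090774953283/1913 ≈ -3.6283e+11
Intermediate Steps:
w = -1898226 (w = -9*(102438 - 1*(-108476)) = -9*(102438 + 108476) = -9*210914 = -1898226)
G = 1/7652 ≈ 0.00013068
I = -1840593 (I = 57633 - 1898226 = -1840593)
(179861 + I)*(218475 + G) = (179861 - 1840593)*(218475 + 1/7652) = -1660732*1671770701/7652 = -694090774953283/1913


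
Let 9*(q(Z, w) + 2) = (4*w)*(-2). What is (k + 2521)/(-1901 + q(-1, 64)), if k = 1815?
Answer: -39024/17639 ≈ -2.2124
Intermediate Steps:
q(Z, w) = -2 - 8*w/9 (q(Z, w) = -2 + ((4*w)*(-2))/9 = -2 + (-8*w)/9 = -2 - 8*w/9)
(k + 2521)/(-1901 + q(-1, 64)) = (1815 + 2521)/(-1901 + (-2 - 8/9*64)) = 4336/(-1901 + (-2 - 512/9)) = 4336/(-1901 - 530/9) = 4336/(-17639/9) = 4336*(-9/17639) = -39024/17639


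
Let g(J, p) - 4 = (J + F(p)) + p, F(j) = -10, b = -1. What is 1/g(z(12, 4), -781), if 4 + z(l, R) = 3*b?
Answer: -1/794 ≈ -0.0012594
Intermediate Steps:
z(l, R) = -7 (z(l, R) = -4 + 3*(-1) = -4 - 3 = -7)
g(J, p) = -6 + J + p (g(J, p) = 4 + ((J - 10) + p) = 4 + ((-10 + J) + p) = 4 + (-10 + J + p) = -6 + J + p)
1/g(z(12, 4), -781) = 1/(-6 - 7 - 781) = 1/(-794) = -1/794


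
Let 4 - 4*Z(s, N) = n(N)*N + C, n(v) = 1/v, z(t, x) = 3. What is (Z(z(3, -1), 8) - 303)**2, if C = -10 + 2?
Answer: 1442401/16 ≈ 90150.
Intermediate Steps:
C = -8
n(v) = 1/v
Z(s, N) = 11/4 (Z(s, N) = 1 - (N/N - 8)/4 = 1 - (1 - 8)/4 = 1 - 1/4*(-7) = 1 + 7/4 = 11/4)
(Z(z(3, -1), 8) - 303)**2 = (11/4 - 303)**2 = (-1201/4)**2 = 1442401/16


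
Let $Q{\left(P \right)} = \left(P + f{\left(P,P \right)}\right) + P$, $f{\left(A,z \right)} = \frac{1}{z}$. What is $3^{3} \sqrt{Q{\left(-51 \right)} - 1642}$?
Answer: $\frac{9 i \sqrt{4536195}}{17} \approx 1127.6 i$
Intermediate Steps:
$Q{\left(P \right)} = \frac{1}{P} + 2 P$ ($Q{\left(P \right)} = \left(P + \frac{1}{P}\right) + P = \frac{1}{P} + 2 P$)
$3^{3} \sqrt{Q{\left(-51 \right)} - 1642} = 3^{3} \sqrt{\left(\frac{1}{-51} + 2 \left(-51\right)\right) - 1642} = 27 \sqrt{\left(- \frac{1}{51} - 102\right) - 1642} = 27 \sqrt{- \frac{5203}{51} - 1642} = 27 \sqrt{- \frac{88945}{51}} = 27 \frac{i \sqrt{4536195}}{51} = \frac{9 i \sqrt{4536195}}{17}$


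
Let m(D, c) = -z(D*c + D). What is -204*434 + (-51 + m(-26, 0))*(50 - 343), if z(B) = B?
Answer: -81211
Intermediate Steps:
m(D, c) = -D - D*c (m(D, c) = -(D*c + D) = -(D + D*c) = -D - D*c)
-204*434 + (-51 + m(-26, 0))*(50 - 343) = -204*434 + (-51 - 1*(-26)*(1 + 0))*(50 - 343) = -88536 + (-51 - 1*(-26)*1)*(-293) = -88536 + (-51 + 26)*(-293) = -88536 - 25*(-293) = -88536 + 7325 = -81211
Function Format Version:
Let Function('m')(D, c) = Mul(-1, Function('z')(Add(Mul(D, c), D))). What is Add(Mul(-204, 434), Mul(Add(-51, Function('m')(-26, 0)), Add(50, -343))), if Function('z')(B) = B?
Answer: -81211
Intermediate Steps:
Function('m')(D, c) = Add(Mul(-1, D), Mul(-1, D, c)) (Function('m')(D, c) = Mul(-1, Add(Mul(D, c), D)) = Mul(-1, Add(D, Mul(D, c))) = Add(Mul(-1, D), Mul(-1, D, c)))
Add(Mul(-204, 434), Mul(Add(-51, Function('m')(-26, 0)), Add(50, -343))) = Add(Mul(-204, 434), Mul(Add(-51, Mul(-1, -26, Add(1, 0))), Add(50, -343))) = Add(-88536, Mul(Add(-51, Mul(-1, -26, 1)), -293)) = Add(-88536, Mul(Add(-51, 26), -293)) = Add(-88536, Mul(-25, -293)) = Add(-88536, 7325) = -81211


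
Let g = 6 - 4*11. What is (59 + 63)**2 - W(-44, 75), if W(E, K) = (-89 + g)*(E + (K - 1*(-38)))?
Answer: 23647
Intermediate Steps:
g = -38 (g = 6 - 1*44 = 6 - 44 = -38)
W(E, K) = -4826 - 127*E - 127*K (W(E, K) = (-89 - 38)*(E + (K - 1*(-38))) = -127*(E + (K + 38)) = -127*(E + (38 + K)) = -127*(38 + E + K) = -4826 - 127*E - 127*K)
(59 + 63)**2 - W(-44, 75) = (59 + 63)**2 - (-4826 - 127*(-44) - 127*75) = 122**2 - (-4826 + 5588 - 9525) = 14884 - 1*(-8763) = 14884 + 8763 = 23647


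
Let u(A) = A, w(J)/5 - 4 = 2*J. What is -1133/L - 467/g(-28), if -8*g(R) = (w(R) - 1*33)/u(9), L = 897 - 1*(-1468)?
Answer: -7259339/62995 ≈ -115.24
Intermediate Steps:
w(J) = 20 + 10*J (w(J) = 20 + 5*(2*J) = 20 + 10*J)
L = 2365 (L = 897 + 1468 = 2365)
g(R) = 13/72 - 5*R/36 (g(R) = -((20 + 10*R) - 1*33)/(8*9) = -((20 + 10*R) - 33)/(8*9) = -(-13 + 10*R)/(8*9) = -(-13/9 + 10*R/9)/8 = 13/72 - 5*R/36)
-1133/L - 467/g(-28) = -1133/2365 - 467/(13/72 - 5/36*(-28)) = -1133*1/2365 - 467/(13/72 + 35/9) = -103/215 - 467/293/72 = -103/215 - 467*72/293 = -103/215 - 33624/293 = -7259339/62995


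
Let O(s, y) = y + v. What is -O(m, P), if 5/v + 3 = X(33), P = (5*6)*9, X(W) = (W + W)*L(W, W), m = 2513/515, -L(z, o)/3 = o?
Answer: -1764985/6537 ≈ -270.00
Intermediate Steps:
L(z, o) = -3*o
m = 2513/515 (m = 2513*(1/515) = 2513/515 ≈ 4.8796)
X(W) = -6*W² (X(W) = (W + W)*(-3*W) = (2*W)*(-3*W) = -6*W²)
P = 270 (P = 30*9 = 270)
v = -5/6537 (v = 5/(-3 - 6*33²) = 5/(-3 - 6*1089) = 5/(-3 - 6534) = 5/(-6537) = 5*(-1/6537) = -5/6537 ≈ -0.00076488)
O(s, y) = -5/6537 + y (O(s, y) = y - 5/6537 = -5/6537 + y)
-O(m, P) = -(-5/6537 + 270) = -1*1764985/6537 = -1764985/6537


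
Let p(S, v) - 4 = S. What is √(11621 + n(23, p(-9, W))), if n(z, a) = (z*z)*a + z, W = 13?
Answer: √8999 ≈ 94.863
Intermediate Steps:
p(S, v) = 4 + S
n(z, a) = z + a*z² (n(z, a) = z²*a + z = a*z² + z = z + a*z²)
√(11621 + n(23, p(-9, W))) = √(11621 + 23*(1 + (4 - 9)*23)) = √(11621 + 23*(1 - 5*23)) = √(11621 + 23*(1 - 115)) = √(11621 + 23*(-114)) = √(11621 - 2622) = √8999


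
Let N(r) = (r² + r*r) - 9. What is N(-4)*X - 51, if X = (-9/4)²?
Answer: 1047/16 ≈ 65.438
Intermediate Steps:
N(r) = -9 + 2*r² (N(r) = (r² + r²) - 9 = 2*r² - 9 = -9 + 2*r²)
X = 81/16 (X = (-9*¼)² = (-9/4)² = 81/16 ≈ 5.0625)
N(-4)*X - 51 = (-9 + 2*(-4)²)*(81/16) - 51 = (-9 + 2*16)*(81/16) - 51 = (-9 + 32)*(81/16) - 51 = 23*(81/16) - 51 = 1863/16 - 51 = 1047/16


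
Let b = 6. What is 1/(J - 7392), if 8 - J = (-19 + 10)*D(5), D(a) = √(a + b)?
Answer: -7384/54522565 - 9*√11/54522565 ≈ -0.00013598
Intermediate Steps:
D(a) = √(6 + a) (D(a) = √(a + 6) = √(6 + a))
J = 8 + 9*√11 (J = 8 - (-19 + 10)*√(6 + 5) = 8 - (-9)*√11 = 8 + 9*√11 ≈ 37.850)
1/(J - 7392) = 1/((8 + 9*√11) - 7392) = 1/(-7384 + 9*√11)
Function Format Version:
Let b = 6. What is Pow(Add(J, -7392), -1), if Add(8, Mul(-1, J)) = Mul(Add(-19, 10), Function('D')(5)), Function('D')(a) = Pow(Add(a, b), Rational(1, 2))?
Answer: Add(Rational(-7384, 54522565), Mul(Rational(-9, 54522565), Pow(11, Rational(1, 2)))) ≈ -0.00013598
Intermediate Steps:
Function('D')(a) = Pow(Add(6, a), Rational(1, 2)) (Function('D')(a) = Pow(Add(a, 6), Rational(1, 2)) = Pow(Add(6, a), Rational(1, 2)))
J = Add(8, Mul(9, Pow(11, Rational(1, 2)))) (J = Add(8, Mul(-1, Mul(Add(-19, 10), Pow(Add(6, 5), Rational(1, 2))))) = Add(8, Mul(-1, Mul(-9, Pow(11, Rational(1, 2))))) = Add(8, Mul(9, Pow(11, Rational(1, 2)))) ≈ 37.850)
Pow(Add(J, -7392), -1) = Pow(Add(Add(8, Mul(9, Pow(11, Rational(1, 2)))), -7392), -1) = Pow(Add(-7384, Mul(9, Pow(11, Rational(1, 2)))), -1)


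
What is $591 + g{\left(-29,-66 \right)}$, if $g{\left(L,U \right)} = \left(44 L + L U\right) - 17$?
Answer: $1212$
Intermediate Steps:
$g{\left(L,U \right)} = -17 + 44 L + L U$
$591 + g{\left(-29,-66 \right)} = 591 - -621 = 591 + 621 = 1212$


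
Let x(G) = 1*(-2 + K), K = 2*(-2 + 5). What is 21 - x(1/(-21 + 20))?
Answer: 17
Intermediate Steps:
K = 6 (K = 2*3 = 6)
x(G) = 4 (x(G) = 1*(-2 + 6) = 1*4 = 4)
21 - x(1/(-21 + 20)) = 21 - 1*4 = 21 - 4 = 17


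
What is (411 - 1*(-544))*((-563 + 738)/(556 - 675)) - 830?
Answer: -37985/17 ≈ -2234.4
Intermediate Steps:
(411 - 1*(-544))*((-563 + 738)/(556 - 675)) - 830 = (411 + 544)*(175/(-119)) - 830 = 955*(175*(-1/119)) - 830 = 955*(-25/17) - 830 = -23875/17 - 830 = -37985/17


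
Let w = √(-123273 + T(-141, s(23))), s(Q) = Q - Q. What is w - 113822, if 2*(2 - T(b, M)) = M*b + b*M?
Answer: -113822 + I*√123271 ≈ -1.1382e+5 + 351.1*I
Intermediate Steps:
s(Q) = 0
T(b, M) = 2 - M*b (T(b, M) = 2 - (M*b + b*M)/2 = 2 - (M*b + M*b)/2 = 2 - M*b)
w = I*√123271 (w = √(-123273 + (2 - 1*0*(-141))) = √(-123273 + (2 + 0)) = √(-123273 + 2) = √(-123271) = I*√123271 ≈ 351.1*I)
w - 113822 = I*√123271 - 113822 = -113822 + I*√123271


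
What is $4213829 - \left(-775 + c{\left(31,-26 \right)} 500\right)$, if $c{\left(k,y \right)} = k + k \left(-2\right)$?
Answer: $4230104$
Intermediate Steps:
$c{\left(k,y \right)} = - k$ ($c{\left(k,y \right)} = k - 2 k = - k$)
$4213829 - \left(-775 + c{\left(31,-26 \right)} 500\right) = 4213829 - \left(-775 + \left(-1\right) 31 \cdot 500\right) = 4213829 - \left(-775 - 15500\right) = 4213829 - -16275 = 4213829 + 16275 = 4230104$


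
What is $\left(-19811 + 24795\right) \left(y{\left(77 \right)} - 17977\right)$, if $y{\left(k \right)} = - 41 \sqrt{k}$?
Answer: $-89597368 - 204344 \sqrt{77} \approx -9.139 \cdot 10^{7}$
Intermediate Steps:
$\left(-19811 + 24795\right) \left(y{\left(77 \right)} - 17977\right) = \left(-19811 + 24795\right) \left(- 41 \sqrt{77} - 17977\right) = 4984 \left(-17977 - 41 \sqrt{77}\right) = -89597368 - 204344 \sqrt{77}$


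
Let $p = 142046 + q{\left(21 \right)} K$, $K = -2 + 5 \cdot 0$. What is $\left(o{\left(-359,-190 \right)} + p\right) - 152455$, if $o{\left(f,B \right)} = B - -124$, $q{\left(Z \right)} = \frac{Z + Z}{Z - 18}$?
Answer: $-10503$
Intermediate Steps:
$q{\left(Z \right)} = \frac{2 Z}{-18 + Z}$
$o{\left(f,B \right)} = 124 + B$ ($o{\left(f,B \right)} = B + 124 = 124 + B$)
$K = -2$ ($K = -2 + 0 = -2$)
$p = 142018$ ($p = 142046 + 2 \cdot 21 \frac{1}{-18 + 21} \left(-2\right) = 142046 + 2 \cdot 21 \cdot \frac{1}{3} \left(-2\right) = 142046 + 14 \left(-2\right) = 142046 - 28 = 142018$)
$\left(o{\left(-359,-190 \right)} + p\right) - 152455 = \left(\left(124 - 190\right) + 142018\right) - 152455 = \left(-66 + 142018\right) - 152455 = 141952 - 152455 = -10503$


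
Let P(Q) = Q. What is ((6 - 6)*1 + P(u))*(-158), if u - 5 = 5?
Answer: -1580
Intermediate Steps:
u = 10 (u = 5 + 5 = 10)
((6 - 6)*1 + P(u))*(-158) = ((6 - 6)*1 + 10)*(-158) = (0*1 + 10)*(-158) = (0 + 10)*(-158) = 10*(-158) = -1580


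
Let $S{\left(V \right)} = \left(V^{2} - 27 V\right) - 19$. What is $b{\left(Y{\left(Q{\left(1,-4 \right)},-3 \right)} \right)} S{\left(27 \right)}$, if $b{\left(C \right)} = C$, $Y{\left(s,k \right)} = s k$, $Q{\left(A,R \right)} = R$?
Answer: $-228$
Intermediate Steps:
$Y{\left(s,k \right)} = k s$
$S{\left(V \right)} = -19 + V^{2} - 27 V$
$b{\left(Y{\left(Q{\left(1,-4 \right)},-3 \right)} \right)} S{\left(27 \right)} = \left(-3\right) \left(-4\right) \left(-19 + 27^{2} - 729\right) = 12 \left(-19 + 729 - 729\right) = 12 \left(-19\right) = -228$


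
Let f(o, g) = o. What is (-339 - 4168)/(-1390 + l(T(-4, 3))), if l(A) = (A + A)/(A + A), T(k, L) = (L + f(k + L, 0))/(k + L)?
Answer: 4507/1389 ≈ 3.2448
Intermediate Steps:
T(k, L) = (k + 2*L)/(L + k) (T(k, L) = (L + (k + L))/(k + L) = (L + (L + k))/(L + k) = (k + 2*L)/(L + k))
l(A) = 1 (l(A) = (2*A)/((2*A)) = (2*A)*(1/(2*A)) = 1)
(-339 - 4168)/(-1390 + l(T(-4, 3))) = (-339 - 4168)/(-1390 + 1) = -4507/(-1389) = -4507*(-1/1389) = 4507/1389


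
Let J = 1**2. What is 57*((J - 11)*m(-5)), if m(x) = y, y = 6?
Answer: -3420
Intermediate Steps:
m(x) = 6
J = 1
57*((J - 11)*m(-5)) = 57*((1 - 11)*6) = 57*(-10*6) = 57*(-60) = -3420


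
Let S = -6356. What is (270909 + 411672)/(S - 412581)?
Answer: -682581/418937 ≈ -1.6293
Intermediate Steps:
(270909 + 411672)/(S - 412581) = (270909 + 411672)/(-6356 - 412581) = 682581/(-418937) = 682581*(-1/418937) = -682581/418937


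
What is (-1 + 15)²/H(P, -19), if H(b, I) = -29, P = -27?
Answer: -196/29 ≈ -6.7586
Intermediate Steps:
(-1 + 15)²/H(P, -19) = (-1 + 15)²/(-29) = 14²*(-1/29) = 196*(-1/29) = -196/29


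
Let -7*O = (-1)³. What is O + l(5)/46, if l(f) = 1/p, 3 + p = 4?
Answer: 53/322 ≈ 0.16460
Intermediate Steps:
p = 1 (p = -3 + 4 = 1)
l(f) = 1 (l(f) = 1/1 = 1)
O = ⅐ (O = -⅐*(-1)³ = -⅐*(-1) = ⅐ ≈ 0.14286)
O + l(5)/46 = ⅐ + 1/46 = 53/322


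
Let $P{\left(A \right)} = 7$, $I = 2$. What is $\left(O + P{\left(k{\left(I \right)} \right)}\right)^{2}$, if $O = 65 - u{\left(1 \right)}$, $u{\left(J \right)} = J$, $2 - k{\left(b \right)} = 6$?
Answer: $5041$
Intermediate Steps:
$k{\left(b \right)} = -4$ ($k{\left(b \right)} = 2 - 6 = -4$)
$O = 64$ ($O = 65 - 1 = 64$)
$\left(O + P{\left(k{\left(I \right)} \right)}\right)^{2} = \left(64 + 7\right)^{2} = 71^{2} = 5041$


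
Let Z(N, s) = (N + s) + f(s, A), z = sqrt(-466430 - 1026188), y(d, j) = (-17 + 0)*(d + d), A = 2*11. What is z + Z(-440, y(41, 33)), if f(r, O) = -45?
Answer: -1879 + I*sqrt(1492618) ≈ -1879.0 + 1221.7*I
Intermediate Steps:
A = 22
y(d, j) = -34*d
z = I*sqrt(1492618) (z = sqrt(-1492618) = I*sqrt(1492618) ≈ 1221.7*I)
Z(N, s) = -45 + N + s (Z(N, s) = (N + s) - 45 = -45 + N + s)
z + Z(-440, y(41, 33)) = I*sqrt(1492618) + (-45 - 440 - 34*41) = I*sqrt(1492618) + (-45 - 440 - 1394) = I*sqrt(1492618) - 1879 = -1879 + I*sqrt(1492618)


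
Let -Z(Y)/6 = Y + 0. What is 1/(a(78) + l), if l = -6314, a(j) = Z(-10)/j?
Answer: -13/82072 ≈ -0.00015840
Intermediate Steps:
Z(Y) = -6*Y (Z(Y) = -6*(Y + 0) = -6*Y)
a(j) = 60/j (a(j) = (-6*(-10))/j = 60/j)
1/(a(78) + l) = 1/(60/78 - 6314) = 1/(60*(1/78) - 6314) = 1/(10/13 - 6314) = 1/(-82072/13) = -13/82072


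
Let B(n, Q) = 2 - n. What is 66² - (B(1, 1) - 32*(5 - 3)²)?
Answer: 4483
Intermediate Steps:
66² - (B(1, 1) - 32*(5 - 3)²) = 66² - ((2 - 1*1) - 32*(5 - 3)²) = 4356 - ((2 - 1) - 32*2²) = 4356 - (1 - 32*4) = 4356 - (1 - 128) = 4356 - 1*(-127) = 4356 + 127 = 4483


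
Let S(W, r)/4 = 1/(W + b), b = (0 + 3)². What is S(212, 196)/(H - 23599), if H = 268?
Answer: -4/5156151 ≈ -7.7577e-7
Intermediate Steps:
b = 9 (b = 3² = 9)
S(W, r) = 4/(9 + W) (S(W, r) = 4/(W + 9) = 4/(9 + W))
S(212, 196)/(H - 23599) = (4/(9 + 212))/(268 - 23599) = (4/221)/(-23331) = (4*(1/221))*(-1/23331) = (4/221)*(-1/23331) = -4/5156151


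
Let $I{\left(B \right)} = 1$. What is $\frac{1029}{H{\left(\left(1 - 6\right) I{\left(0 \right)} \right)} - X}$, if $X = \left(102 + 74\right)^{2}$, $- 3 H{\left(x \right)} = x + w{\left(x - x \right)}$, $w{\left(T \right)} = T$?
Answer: $- \frac{3087}{92923} \approx -0.033221$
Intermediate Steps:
$H{\left(x \right)} = - \frac{x}{3}$ ($H{\left(x \right)} = - \frac{x + \left(x - x\right)}{3} = - \frac{x + 0}{3} = - \frac{x}{3}$)
$X = 30976$ ($X = 176^{2} = 30976$)
$\frac{1029}{H{\left(\left(1 - 6\right) I{\left(0 \right)} \right)} - X} = \frac{1029}{- \frac{\left(1 - 6\right) 1}{3} - 30976} = \frac{1029}{- \frac{\left(-5\right) 1}{3} - 30976} = \frac{1029}{\left(- \frac{1}{3}\right) \left(-5\right) - 30976} = \frac{1029}{\frac{5}{3} - 30976} = \frac{1029}{- \frac{92923}{3}} = 1029 \left(- \frac{3}{92923}\right) = - \frac{3087}{92923}$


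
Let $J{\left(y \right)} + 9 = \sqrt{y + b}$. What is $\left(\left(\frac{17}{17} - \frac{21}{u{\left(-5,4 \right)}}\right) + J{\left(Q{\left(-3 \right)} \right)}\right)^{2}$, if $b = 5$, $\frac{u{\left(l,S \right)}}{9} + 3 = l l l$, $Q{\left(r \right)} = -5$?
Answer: $\frac{9394225}{147456} \approx 63.709$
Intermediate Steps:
$u{\left(l,S \right)} = -27 + 9 l^{3}$ ($u{\left(l,S \right)} = -27 + 9 l l l = -27 + 9 l^{2} l = -27 + 9 l^{3}$)
$J{\left(y \right)} = -9 + \sqrt{5 + y}$ ($J{\left(y \right)} = -9 + \sqrt{y + 5} = -9 + \sqrt{5 + y}$)
$\left(\left(\frac{17}{17} - \frac{21}{u{\left(-5,4 \right)}}\right) + J{\left(Q{\left(-3 \right)} \right)}\right)^{2} = \left(\left(\frac{17}{17} - \frac{21}{-27 + 9 \left(-5\right)^{3}}\right) - \left(9 - \sqrt{5 - 5}\right)\right)^{2} = \left(\left(17 \cdot \frac{1}{17} - \frac{21}{-27 + 9 \left(-125\right)}\right) - \left(9 - \sqrt{0}\right)\right)^{2} = \left(\left(1 - \frac{21}{-27 - 1125}\right) + \left(-9 + 0\right)\right)^{2} = \left(\left(1 - \frac{21}{-1152}\right) - 9\right)^{2} = \left(\left(1 - - \frac{7}{384}\right) - 9\right)^{2} = \left(\left(1 + \frac{7}{384}\right) - 9\right)^{2} = \left(\frac{391}{384} - 9\right)^{2} = \left(- \frac{3065}{384}\right)^{2} = \frac{9394225}{147456}$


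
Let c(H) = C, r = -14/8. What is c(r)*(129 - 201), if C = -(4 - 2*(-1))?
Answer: 432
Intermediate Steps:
r = -7/4 (r = -14*1/8 = -7/4 ≈ -1.7500)
C = -6 (C = -(4 + 2) = -1*6 = -6)
c(H) = -6
c(r)*(129 - 201) = -6*(129 - 201) = -6*(-72) = 432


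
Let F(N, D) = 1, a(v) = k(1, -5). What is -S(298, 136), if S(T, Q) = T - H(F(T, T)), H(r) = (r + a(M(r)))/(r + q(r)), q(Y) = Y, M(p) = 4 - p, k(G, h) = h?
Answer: -300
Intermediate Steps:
a(v) = -5
H(r) = (-5 + r)/(2*r) (H(r) = (r - 5)/(r + r) = (-5 + r)/((2*r)) = (-5 + r)*(1/(2*r)) = (-5 + r)/(2*r))
S(T, Q) = 2 + T (S(T, Q) = T - (-5 + 1)/(2*1) = T - (-4)/2 = T - 1*(-2) = T + 2 = 2 + T)
-S(298, 136) = -(2 + 298) = -1*300 = -300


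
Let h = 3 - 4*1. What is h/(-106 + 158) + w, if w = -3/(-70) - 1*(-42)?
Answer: 76483/1820 ≈ 42.024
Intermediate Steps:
h = -1 (h = 3 - 4 = -1)
w = 2943/70 (w = -3*(-1/70) + 42 = 3/70 + 42 = 2943/70 ≈ 42.043)
h/(-106 + 158) + w = -1/(-106 + 158) + 2943/70 = -1/52 + 2943/70 = 76483/1820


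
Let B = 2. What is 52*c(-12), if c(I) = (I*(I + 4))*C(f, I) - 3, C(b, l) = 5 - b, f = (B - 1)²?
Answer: 19812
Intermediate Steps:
f = 1 (f = (2 - 1)² = 1² = 1)
c(I) = -3 + 4*I*(4 + I) (c(I) = (I*(I + 4))*(5 - 1*1) - 3 = (I*(4 + I))*(5 - 1) - 3 = (I*(4 + I))*4 - 3 = 4*I*(4 + I) - 3 = -3 + 4*I*(4 + I))
52*c(-12) = 52*(-3 + 4*(-12)² + 16*(-12)) = 52*(-3 + 4*144 - 192) = 52*(-3 + 576 - 192) = 52*381 = 19812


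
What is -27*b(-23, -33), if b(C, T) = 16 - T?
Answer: -1323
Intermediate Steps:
-27*b(-23, -33) = -27*(16 - 1*(-33)) = -27*(16 + 33) = -27*49 = -1323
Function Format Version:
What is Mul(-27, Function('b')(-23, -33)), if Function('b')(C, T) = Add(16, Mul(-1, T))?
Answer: -1323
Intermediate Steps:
Mul(-27, Function('b')(-23, -33)) = Mul(-27, Add(16, Mul(-1, -33))) = Mul(-27, Add(16, 33)) = Mul(-27, 49) = -1323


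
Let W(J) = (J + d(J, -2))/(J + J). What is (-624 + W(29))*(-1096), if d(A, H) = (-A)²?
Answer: 667464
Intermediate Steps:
d(A, H) = A²
W(J) = (J + J²)/(2*J) (W(J) = (J + J²)/(J + J) = (J + J²)/((2*J)) = (J + J²)*(1/(2*J)) = (J + J²)/(2*J))
(-624 + W(29))*(-1096) = (-624 + (½ + (½)*29))*(-1096) = (-624 + (½ + 29/2))*(-1096) = (-624 + 15)*(-1096) = -609*(-1096) = 667464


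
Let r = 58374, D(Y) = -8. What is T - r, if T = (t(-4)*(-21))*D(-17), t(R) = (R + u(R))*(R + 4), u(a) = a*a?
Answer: -58374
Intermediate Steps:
u(a) = a²
t(R) = (4 + R)*(R + R²) (t(R) = (R + R²)*(R + 4) = (R + R²)*(4 + R) = (4 + R)*(R + R²))
T = 0 (T = (-4*(4 + (-4)² + 5*(-4))*(-21))*(-8) = (-4*(4 + 16 - 20)*(-21))*(-8) = (-4*0*(-21))*(-8) = (0*(-21))*(-8) = 0*(-8) = 0)
T - r = 0 - 1*58374 = 0 - 58374 = -58374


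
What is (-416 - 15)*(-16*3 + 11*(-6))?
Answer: 49134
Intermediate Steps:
(-416 - 15)*(-16*3 + 11*(-6)) = -431*(-48 - 66) = -431*(-114) = 49134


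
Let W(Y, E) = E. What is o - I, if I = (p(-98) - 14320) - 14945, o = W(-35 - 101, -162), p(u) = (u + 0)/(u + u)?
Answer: 58205/2 ≈ 29103.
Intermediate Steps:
p(u) = 1/2 (p(u) = u/((2*u)) = u*(1/(2*u)) = 1/2)
o = -162
I = -58529/2 (I = (1/2 - 14320) - 14945 = -28639/2 - 14945 = -58529/2 ≈ -29265.)
o - I = -162 - 1*(-58529/2) = -162 + 58529/2 = 58205/2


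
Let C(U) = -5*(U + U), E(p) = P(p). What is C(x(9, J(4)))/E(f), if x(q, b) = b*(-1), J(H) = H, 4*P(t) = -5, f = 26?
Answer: -32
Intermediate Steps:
P(t) = -5/4 (P(t) = (1/4)*(-5) = -5/4)
x(q, b) = -b
E(p) = -5/4
C(U) = -10*U
C(x(9, J(4)))/E(f) = (-(-10)*4)/(-5/4) = -10*(-4)*(-4/5) = 40*(-4/5) = -32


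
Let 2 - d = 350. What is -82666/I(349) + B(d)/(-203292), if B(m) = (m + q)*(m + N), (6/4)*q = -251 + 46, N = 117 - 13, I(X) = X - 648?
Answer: 12577482848/45588231 ≈ 275.89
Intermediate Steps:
d = -348 (d = 2 - 1*350 = 2 - 350 = -348)
I(X) = -648 + X
N = 104
q = -410/3 (q = 2*(-251 + 46)/3 = (⅔)*(-205) = -410/3 ≈ -136.67)
B(m) = (104 + m)*(-410/3 + m) (B(m) = (m - 410/3)*(m + 104) = (-410/3 + m)*(104 + m) = (104 + m)*(-410/3 + m))
-82666/I(349) + B(d)/(-203292) = -82666/(-648 + 349) + (-42640/3 + (-348)² - 98/3*(-348))/(-203292) = -82666/(-299) + (-42640/3 + 121104 + 11368)*(-1/203292) = -82666*(-1/299) + (354776/3)*(-1/203292) = 82666/299 - 88694/152469 = 12577482848/45588231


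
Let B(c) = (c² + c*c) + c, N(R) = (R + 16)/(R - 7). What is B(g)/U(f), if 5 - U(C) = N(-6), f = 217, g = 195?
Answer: 66079/5 ≈ 13216.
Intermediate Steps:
N(R) = (16 + R)/(-7 + R)
U(C) = 75/13 (U(C) = 5 - (16 - 6)/(-7 - 6) = 5 - 10/(-13) = 5 - (-1)*10/13 = 5 - 1*(-10/13) = 5 + 10/13 = 75/13)
B(c) = c + 2*c² (B(c) = (c² + c²) + c = 2*c² + c = c + 2*c²)
B(g)/U(f) = (195*(1 + 2*195))/(75/13) = (195*(1 + 390))*(13/75) = (195*391)*(13/75) = 76245*(13/75) = 66079/5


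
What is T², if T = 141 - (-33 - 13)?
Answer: 34969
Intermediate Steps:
T = 187 (T = 141 - 1*(-46) = 141 + 46 = 187)
T² = 187² = 34969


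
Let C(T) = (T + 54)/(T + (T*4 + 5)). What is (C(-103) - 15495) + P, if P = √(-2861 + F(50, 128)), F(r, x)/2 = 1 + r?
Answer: -7902401/510 + I*√2759 ≈ -15495.0 + 52.526*I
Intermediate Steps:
F(r, x) = 2 + 2*r (F(r, x) = 2*(1 + r) = 2 + 2*r)
C(T) = (54 + T)/(5 + 5*T) (C(T) = (54 + T)/(T + (4*T + 5)) = (54 + T)/(T + (5 + 4*T)) = (54 + T)/(5 + 5*T))
P = I*√2759 (P = √(-2861 + (2 + 2*50)) = √(-2861 + (2 + 100)) = √(-2861 + 102) = √(-2759) = I*√2759 ≈ 52.526*I)
(C(-103) - 15495) + P = ((54 - 103)/(5*(1 - 103)) - 15495) + I*√2759 = ((⅕)*(-49)/(-102) - 15495) + I*√2759 = ((⅕)*(-1/102)*(-49) - 15495) + I*√2759 = (49/510 - 15495) + I*√2759 = -7902401/510 + I*√2759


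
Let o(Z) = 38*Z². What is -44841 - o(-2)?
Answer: -44993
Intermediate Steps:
-44841 - o(-2) = -44841 - 38*(-2)² = -44841 - 38*4 = -44841 - 1*152 = -44841 - 152 = -44993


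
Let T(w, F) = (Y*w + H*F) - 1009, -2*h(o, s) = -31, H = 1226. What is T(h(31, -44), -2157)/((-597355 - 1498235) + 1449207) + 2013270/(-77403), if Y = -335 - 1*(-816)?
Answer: -731434427069/33354655566 ≈ -21.929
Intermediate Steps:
Y = 481 (Y = -335 + 816 = 481)
h(o, s) = 31/2 (h(o, s) = -1/2*(-31) = 31/2)
T(w, F) = -1009 + 481*w + 1226*F (T(w, F) = (481*w + 1226*F) - 1009 = -1009 + 481*w + 1226*F)
T(h(31, -44), -2157)/((-597355 - 1498235) + 1449207) + 2013270/(-77403) = (-1009 + 481*(31/2) + 1226*(-2157))/((-597355 - 1498235) + 1449207) + 2013270/(-77403) = (-1009 + 14911/2 - 2644482)/(-2095590 + 1449207) + 2013270*(-1/77403) = -5276071/2/(-646383) - 671090/25801 = -5276071/2*(-1/646383) - 671090/25801 = 5276071/1292766 - 671090/25801 = -731434427069/33354655566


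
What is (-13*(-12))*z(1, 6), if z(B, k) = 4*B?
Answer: 624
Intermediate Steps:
(-13*(-12))*z(1, 6) = (-13*(-12))*(4*1) = 156*4 = 624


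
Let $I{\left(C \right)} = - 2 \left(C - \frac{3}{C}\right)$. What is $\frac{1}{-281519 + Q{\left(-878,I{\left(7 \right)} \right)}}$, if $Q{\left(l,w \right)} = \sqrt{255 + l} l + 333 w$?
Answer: $- \frac{14008883}{4028610386229} + \frac{43022 i \sqrt{623}}{4028610386229} \approx -3.4773 \cdot 10^{-6} + 2.6655 \cdot 10^{-7} i$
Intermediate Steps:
$I{\left(C \right)} = - 2 C + \frac{6}{C}$
$Q{\left(l,w \right)} = 333 w + l \sqrt{255 + l}$ ($Q{\left(l,w \right)} = l \sqrt{255 + l} + 333 w = 333 w + l \sqrt{255 + l}$)
$\frac{1}{-281519 + Q{\left(-878,I{\left(7 \right)} \right)}} = \frac{1}{-281519 + \left(333 \left(\left(-2\right) 7 + \frac{6}{7}\right) - 878 \sqrt{255 - 878}\right)} = \frac{1}{-281519 + \left(333 \left(-14 + 6 \cdot \frac{1}{7}\right) - 878 \sqrt{-623}\right)} = \frac{1}{-281519 + \left(333 \left(-14 + \frac{6}{7}\right) - 878 i \sqrt{623}\right)} = \frac{1}{-281519 + \left(333 \left(- \frac{92}{7}\right) - 878 i \sqrt{623}\right)} = \frac{1}{-281519 - \left(\frac{30636}{7} + 878 i \sqrt{623}\right)} = \frac{1}{- \frac{2001269}{7} - 878 i \sqrt{623}}$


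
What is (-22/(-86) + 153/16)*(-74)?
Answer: -249935/344 ≈ -726.55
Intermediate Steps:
(-22/(-86) + 153/16)*(-74) = (-22*(-1/86) + 153*(1/16))*(-74) = (11/43 + 153/16)*(-74) = (6755/688)*(-74) = -249935/344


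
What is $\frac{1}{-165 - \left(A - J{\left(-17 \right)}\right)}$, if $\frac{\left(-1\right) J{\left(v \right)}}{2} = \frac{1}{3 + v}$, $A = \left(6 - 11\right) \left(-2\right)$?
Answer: $- \frac{7}{1224} \approx -0.005719$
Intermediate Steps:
$A = 10$ ($A = \left(-5\right) \left(-2\right) = 10$)
$J{\left(v \right)} = - \frac{2}{3 + v}$
$\frac{1}{-165 - \left(A - J{\left(-17 \right)}\right)} = \frac{1}{-165 - \left(10 + \frac{2}{3 - 17}\right)} = \frac{1}{-165 - \left(10 + \frac{2}{-14}\right)} = \frac{1}{-165 - \frac{69}{7}} = \frac{1}{- \frac{1224}{7}} = - \frac{7}{1224}$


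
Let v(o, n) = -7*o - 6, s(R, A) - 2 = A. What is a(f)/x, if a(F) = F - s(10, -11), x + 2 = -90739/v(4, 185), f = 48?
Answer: 1938/90671 ≈ 0.021374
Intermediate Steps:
s(R, A) = 2 + A
v(o, n) = -6 - 7*o
x = 90671/34 (x = -2 - 90739/(-6 - 7*4) = -2 - 90739/(-6 - 28) = -2 - 90739/(-34) = -2 - 90739*(-1/34) = -2 + 90739/34 = 90671/34 ≈ 2666.8)
a(F) = 9 + F (a(F) = F - (2 - 11) = F - 1*(-9) = F + 9 = 9 + F)
a(f)/x = (9 + 48)/(90671/34) = 57*(34/90671) = 1938/90671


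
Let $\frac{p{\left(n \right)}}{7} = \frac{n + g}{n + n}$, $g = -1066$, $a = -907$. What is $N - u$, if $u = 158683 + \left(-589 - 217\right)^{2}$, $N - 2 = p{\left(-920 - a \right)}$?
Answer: $- \frac{1616053}{2} \approx -8.0803 \cdot 10^{5}$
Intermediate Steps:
$p{\left(n \right)} = \frac{7 \left(-1066 + n\right)}{2 n}$ ($p{\left(n \right)} = 7 \frac{n - 1066}{n + n} = 7 \frac{-1066 + n}{2 n} = \frac{7 \left(-1066 + n\right)}{2 n}$)
$N = \frac{585}{2}$ ($N = 2 - \left(- \frac{7}{2} + \frac{3731}{-920 - -907}\right) = 2 - \left(- \frac{7}{2} + \frac{3731}{-920 + 907}\right) = 2 - \left(- \frac{7}{2} + \frac{3731}{-13}\right) = 2 + \left(\frac{7}{2} - -287\right) = 2 + \left(\frac{7}{2} + 287\right) = 2 + \frac{581}{2} = \frac{585}{2} \approx 292.5$)
$u = 808319$ ($u = 158683 + \left(-806\right)^{2} = 158683 + 649636 = 808319$)
$N - u = \frac{585}{2} - 808319 = - \frac{1616053}{2}$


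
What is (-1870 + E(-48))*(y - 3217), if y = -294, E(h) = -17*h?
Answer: 3700594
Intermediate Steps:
(-1870 + E(-48))*(y - 3217) = (-1870 - 17*(-48))*(-294 - 3217) = (-1870 + 816)*(-3511) = -1054*(-3511) = 3700594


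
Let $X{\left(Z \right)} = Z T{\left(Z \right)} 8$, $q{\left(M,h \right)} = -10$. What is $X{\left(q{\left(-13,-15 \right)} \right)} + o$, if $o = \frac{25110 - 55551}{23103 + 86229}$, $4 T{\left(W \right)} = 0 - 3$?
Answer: $\frac{2176493}{36444} \approx 59.722$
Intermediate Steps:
$T{\left(W \right)} = - \frac{3}{4}$ ($T{\left(W \right)} = \frac{0 - 3}{4} = \frac{1}{4} \left(-3\right) = - \frac{3}{4}$)
$X{\left(Z \right)} = - 6 Z$ ($X{\left(Z \right)} = Z \left(- \frac{3}{4}\right) 8 = - \frac{3 Z}{4} \cdot 8 = - 6 Z$)
$o = - \frac{10147}{36444}$ ($o = - \frac{30441}{109332} = \left(-30441\right) \frac{1}{109332} = - \frac{10147}{36444} \approx -0.27843$)
$X{\left(q{\left(-13,-15 \right)} \right)} + o = \left(-6\right) \left(-10\right) - \frac{10147}{36444} = 60 - \frac{10147}{36444} = \frac{2176493}{36444}$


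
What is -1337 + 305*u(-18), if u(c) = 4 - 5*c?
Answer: 27333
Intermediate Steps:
-1337 + 305*u(-18) = -1337 + 305*(4 - 5*(-18)) = -1337 + 305*(4 + 90) = -1337 + 305*94 = -1337 + 28670 = 27333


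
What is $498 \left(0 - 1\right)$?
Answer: $-498$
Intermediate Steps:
$498 \left(0 - 1\right) = 498 \left(-1\right) = -498$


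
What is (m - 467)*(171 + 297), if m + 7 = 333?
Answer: -65988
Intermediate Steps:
m = 326 (m = -7 + 333 = 326)
(m - 467)*(171 + 297) = (326 - 467)*(171 + 297) = -141*468 = -65988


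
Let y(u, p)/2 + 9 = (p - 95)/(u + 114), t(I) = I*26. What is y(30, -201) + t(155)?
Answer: 36071/9 ≈ 4007.9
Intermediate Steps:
t(I) = 26*I
y(u, p) = -18 + 2*(-95 + p)/(114 + u) (y(u, p) = -18 + 2*((p - 95)/(u + 114)) = -18 + 2*((-95 + p)/(114 + u)) = -18 + 2*(-95 + p)/(114 + u))
y(30, -201) + t(155) = 2*(-1121 - 201 - 9*30)/(114 + 30) + 26*155 = 2*(-1121 - 201 - 270)/144 + 4030 = 2*(1/144)*(-1592) + 4030 = -199/9 + 4030 = 36071/9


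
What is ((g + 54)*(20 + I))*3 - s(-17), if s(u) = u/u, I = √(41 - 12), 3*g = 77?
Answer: 4779 + 239*√29 ≈ 6066.1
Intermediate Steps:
g = 77/3 (g = (⅓)*77 = 77/3 ≈ 25.667)
I = √29 ≈ 5.3852
s(u) = 1
((g + 54)*(20 + I))*3 - s(-17) = ((77/3 + 54)*(20 + √29))*3 - 1*1 = (239*(20 + √29)/3)*3 - 1 = (4780/3 + 239*√29/3)*3 - 1 = (4780 + 239*√29) - 1 = 4779 + 239*√29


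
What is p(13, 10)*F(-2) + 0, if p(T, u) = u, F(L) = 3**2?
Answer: 90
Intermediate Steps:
F(L) = 9
p(13, 10)*F(-2) + 0 = 10*9 + 0 = 90 + 0 = 90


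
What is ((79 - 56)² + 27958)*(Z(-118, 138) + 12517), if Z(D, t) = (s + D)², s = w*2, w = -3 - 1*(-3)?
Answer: 753224767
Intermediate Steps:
w = 0 (w = -3 + 3 = 0)
s = 0 (s = 0*2 = 0)
Z(D, t) = D² (Z(D, t) = (0 + D)² = D²)
((79 - 56)² + 27958)*(Z(-118, 138) + 12517) = ((79 - 56)² + 27958)*((-118)² + 12517) = (23² + 27958)*(13924 + 12517) = (529 + 27958)*26441 = 28487*26441 = 753224767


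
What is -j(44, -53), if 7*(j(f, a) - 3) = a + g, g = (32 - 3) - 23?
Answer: 26/7 ≈ 3.7143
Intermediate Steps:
g = 6 (g = 29 - 23 = 6)
j(f, a) = 27/7 + a/7 (j(f, a) = 3 + (a + 6)/7 = 3 + (6 + a)/7 = 3 + (6/7 + a/7) = 27/7 + a/7)
-j(44, -53) = -(27/7 + (⅐)*(-53)) = -(27/7 - 53/7) = -1*(-26/7) = 26/7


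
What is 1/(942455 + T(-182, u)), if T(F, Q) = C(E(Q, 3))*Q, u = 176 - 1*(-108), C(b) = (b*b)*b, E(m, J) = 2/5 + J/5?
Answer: 1/942739 ≈ 1.0607e-6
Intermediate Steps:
E(m, J) = ⅖ + J/5 (E(m, J) = 2*(⅕) + J*(⅕) = ⅖ + J/5)
C(b) = b³ (C(b) = b²*b = b³)
u = 284 (u = 176 + 108 = 284)
T(F, Q) = Q (T(F, Q) = (⅖ + (⅕)*3)³*Q = (⅖ + ⅗)³*Q = 1³*Q = 1*Q = Q)
1/(942455 + T(-182, u)) = 1/(942455 + 284) = 1/942739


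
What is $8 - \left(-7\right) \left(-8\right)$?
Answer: $-48$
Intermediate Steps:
$8 - \left(-7\right) \left(-8\right) = 8 - 56 = -48$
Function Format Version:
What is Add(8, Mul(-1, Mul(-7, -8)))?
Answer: -48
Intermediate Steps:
Add(8, Mul(-1, Mul(-7, -8))) = Add(8, Mul(-1, 56)) = Add(8, -56) = -48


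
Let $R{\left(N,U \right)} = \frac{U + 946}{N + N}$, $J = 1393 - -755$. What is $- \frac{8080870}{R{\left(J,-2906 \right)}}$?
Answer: $\frac{123983634}{7} \approx 1.7712 \cdot 10^{7}$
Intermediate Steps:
$J = 2148$ ($J = 1393 + 755 = 2148$)
$R{\left(N,U \right)} = \frac{946 + U}{2 N}$
$- \frac{8080870}{R{\left(J,-2906 \right)}} = - \frac{8080870}{\frac{1}{2} \cdot \frac{1}{2148} \left(946 - 2906\right)} = - \frac{8080870}{\frac{1}{2} \cdot \frac{1}{2148} \left(-1960\right)} = - \frac{8080870}{- \frac{245}{537}} = \left(-8080870\right) \left(- \frac{537}{245}\right) = \frac{123983634}{7}$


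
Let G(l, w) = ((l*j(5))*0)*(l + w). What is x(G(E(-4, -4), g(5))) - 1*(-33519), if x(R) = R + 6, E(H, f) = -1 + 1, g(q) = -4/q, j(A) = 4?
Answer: 33525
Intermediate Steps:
E(H, f) = 0
G(l, w) = 0 (G(l, w) = ((l*4)*0)*(l + w) = ((4*l)*0)*(l + w) = 0*(l + w) = 0)
x(R) = 6 + R
x(G(E(-4, -4), g(5))) - 1*(-33519) = (6 + 0) - 1*(-33519) = 6 + 33519 = 33525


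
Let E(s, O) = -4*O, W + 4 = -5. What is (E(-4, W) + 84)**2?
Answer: 14400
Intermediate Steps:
W = -9 (W = -4 - 5 = -9)
(E(-4, W) + 84)**2 = (-4*(-9) + 84)**2 = (36 + 84)**2 = 120**2 = 14400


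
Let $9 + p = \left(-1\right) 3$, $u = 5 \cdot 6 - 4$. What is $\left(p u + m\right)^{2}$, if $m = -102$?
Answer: $171396$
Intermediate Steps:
$u = 26$ ($u = 30 - 4 = 26$)
$p = -12$ ($p = -9 - 3 = -12$)
$\left(p u + m\right)^{2} = \left(\left(-12\right) 26 - 102\right)^{2} = \left(-312 - 102\right)^{2} = \left(-414\right)^{2} = 171396$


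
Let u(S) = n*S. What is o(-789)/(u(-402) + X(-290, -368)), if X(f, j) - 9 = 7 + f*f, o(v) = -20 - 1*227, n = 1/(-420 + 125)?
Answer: -72865/24814622 ≈ -0.0029364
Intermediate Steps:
n = -1/295 (n = 1/(-295) = -1/295 ≈ -0.0033898)
o(v) = -247 (o(v) = -20 - 227 = -247)
u(S) = -S/295
X(f, j) = 16 + f² (X(f, j) = 9 + (7 + f*f) = 9 + (7 + f²) = 16 + f²)
o(-789)/(u(-402) + X(-290, -368)) = -247/(-1/295*(-402) + (16 + (-290)²)) = -247/(402/295 + (16 + 84100)) = -247/(402/295 + 84116) = -247/24814622/295 = -247*295/24814622 = -72865/24814622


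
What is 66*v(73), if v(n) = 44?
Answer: 2904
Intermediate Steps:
66*v(73) = 66*44 = 2904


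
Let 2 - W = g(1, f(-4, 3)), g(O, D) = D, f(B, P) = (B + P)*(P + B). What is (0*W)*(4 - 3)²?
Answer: 0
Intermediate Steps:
f(B, P) = (B + P)² (f(B, P) = (B + P)*(B + P) = (B + P)²)
W = 1 (W = 2 - (-4 + 3)² = 2 - 1*(-1)² = 2 - 1*1 = 2 - 1 = 1)
(0*W)*(4 - 3)² = (0*1)*(4 - 3)² = 0*1² = 0*1 = 0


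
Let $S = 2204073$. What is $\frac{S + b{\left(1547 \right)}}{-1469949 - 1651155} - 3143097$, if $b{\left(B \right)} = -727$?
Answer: $- \frac{4904967411217}{1560552} \approx -3.1431 \cdot 10^{6}$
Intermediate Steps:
$\frac{S + b{\left(1547 \right)}}{-1469949 - 1651155} - 3143097 = \frac{2204073 - 727}{-1469949 - 1651155} - 3143097 = \frac{2203346}{-3121104} - 3143097 = 2203346 \left(- \frac{1}{3121104}\right) - 3143097 = - \frac{1101673}{1560552} - 3143097 = - \frac{4904967411217}{1560552}$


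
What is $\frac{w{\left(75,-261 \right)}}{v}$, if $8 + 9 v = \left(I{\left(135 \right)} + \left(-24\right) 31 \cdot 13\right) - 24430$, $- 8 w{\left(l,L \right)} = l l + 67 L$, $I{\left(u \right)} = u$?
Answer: $- \frac{5931}{15100} \approx -0.39278$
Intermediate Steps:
$w{\left(l,L \right)} = - \frac{67 L}{8} - \frac{l^{2}}{8}$ ($w{\left(l,L \right)} = - \frac{l l + 67 L}{8} = - \frac{l^{2} + 67 L}{8} = - \frac{67 L}{8} - \frac{l^{2}}{8}$)
$v = -3775$ ($v = - \frac{8}{9} + \frac{\left(135 + \left(-24\right) 31 \cdot 13\right) - 24430}{9} = - \frac{8}{9} + \frac{\left(135 - 9672\right) - 24430}{9} = - \frac{8}{9} + \frac{-9537 - 24430}{9} = - \frac{8}{9} + \frac{1}{9} \left(-33967\right) = - \frac{8}{9} - \frac{33967}{9} = -3775$)
$\frac{w{\left(75,-261 \right)}}{v} = \frac{\left(- \frac{67}{8}\right) \left(-261\right) - \frac{75^{2}}{8}}{-3775} = \left(\frac{17487}{8} - \frac{5625}{8}\right) \left(- \frac{1}{3775}\right) = \frac{5931}{4} \left(- \frac{1}{3775}\right) = - \frac{5931}{15100}$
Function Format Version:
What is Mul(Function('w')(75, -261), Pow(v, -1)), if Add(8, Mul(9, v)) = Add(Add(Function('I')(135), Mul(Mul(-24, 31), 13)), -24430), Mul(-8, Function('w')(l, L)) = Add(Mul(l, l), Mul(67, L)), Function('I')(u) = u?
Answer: Rational(-5931, 15100) ≈ -0.39278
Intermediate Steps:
Function('w')(l, L) = Add(Mul(Rational(-67, 8), L), Mul(Rational(-1, 8), Pow(l, 2))) (Function('w')(l, L) = Mul(Rational(-1, 8), Add(Mul(l, l), Mul(67, L))) = Mul(Rational(-1, 8), Add(Pow(l, 2), Mul(67, L))) = Add(Mul(Rational(-67, 8), L), Mul(Rational(-1, 8), Pow(l, 2))))
v = -3775 (v = Add(Rational(-8, 9), Mul(Rational(1, 9), Add(Add(135, Mul(Mul(-24, 31), 13)), -24430))) = Add(Rational(-8, 9), Mul(Rational(1, 9), Add(Add(135, Mul(-744, 13)), -24430))) = Add(Rational(-8, 9), Mul(Rational(1, 9), Add(Add(135, -9672), -24430))) = Add(Rational(-8, 9), Mul(Rational(1, 9), Add(-9537, -24430))) = Add(Rational(-8, 9), Mul(Rational(1, 9), -33967)) = Add(Rational(-8, 9), Rational(-33967, 9)) = -3775)
Mul(Function('w')(75, -261), Pow(v, -1)) = Mul(Add(Mul(Rational(-67, 8), -261), Mul(Rational(-1, 8), Pow(75, 2))), Pow(-3775, -1)) = Mul(Add(Rational(17487, 8), Mul(Rational(-1, 8), 5625)), Rational(-1, 3775)) = Mul(Add(Rational(17487, 8), Rational(-5625, 8)), Rational(-1, 3775)) = Mul(Rational(5931, 4), Rational(-1, 3775)) = Rational(-5931, 15100)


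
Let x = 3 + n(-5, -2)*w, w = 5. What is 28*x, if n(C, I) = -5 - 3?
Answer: -1036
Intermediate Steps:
n(C, I) = -8
x = -37 (x = 3 - 8*5 = 3 - 40 = -37)
28*x = 28*(-37) = -1036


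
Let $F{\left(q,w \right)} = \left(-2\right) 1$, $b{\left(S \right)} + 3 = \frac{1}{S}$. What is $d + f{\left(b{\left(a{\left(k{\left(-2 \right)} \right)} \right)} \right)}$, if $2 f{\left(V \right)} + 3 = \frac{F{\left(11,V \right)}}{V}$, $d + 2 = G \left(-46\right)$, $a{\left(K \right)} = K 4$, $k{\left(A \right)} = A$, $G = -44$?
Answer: $\frac{101041}{50} \approx 2020.8$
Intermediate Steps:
$a{\left(K \right)} = 4 K$
$b{\left(S \right)} = -3 + \frac{1}{S}$
$F{\left(q,w \right)} = -2$
$d = 2022$ ($d = -2 - -2024 = -2 + 2024 = 2022$)
$f{\left(V \right)} = - \frac{3}{2} - \frac{1}{V}$ ($f{\left(V \right)} = - \frac{3}{2} + \frac{\left(-2\right) \frac{1}{V}}{2} = - \frac{3}{2} - \frac{1}{V}$)
$d + f{\left(b{\left(a{\left(k{\left(-2 \right)} \right)} \right)} \right)} = 2022 - \left(\frac{3}{2} + \frac{1}{-3 + \frac{1}{4 \left(-2\right)}}\right) = 2022 - \left(\frac{3}{2} + \frac{1}{-3 + \frac{1}{-8}}\right) = 2022 - \left(\frac{3}{2} + \frac{1}{-3 - \frac{1}{8}}\right) = 2022 - \frac{59}{50} = \frac{101041}{50}$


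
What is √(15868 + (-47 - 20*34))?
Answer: 7*√309 ≈ 123.05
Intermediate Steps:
√(15868 + (-47 - 20*34)) = √(15868 + (-47 - 680)) = √(15868 - 727) = √15141 = 7*√309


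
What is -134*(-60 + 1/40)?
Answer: 160733/20 ≈ 8036.6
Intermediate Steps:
-134*(-60 + 1/40) = -134*(-2399/40) = 160733/20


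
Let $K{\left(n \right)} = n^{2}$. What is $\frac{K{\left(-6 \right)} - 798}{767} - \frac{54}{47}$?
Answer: $- \frac{77232}{36049} \approx -2.1424$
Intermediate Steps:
$\frac{K{\left(-6 \right)} - 798}{767} - \frac{54}{47} = \frac{\left(-6\right)^{2} - 798}{767} - \frac{54}{47} = \left(36 - 798\right) \frac{1}{767} - \frac{54}{47} = \left(-762\right) \frac{1}{767} - \frac{54}{47} = - \frac{762}{767} - \frac{54}{47} = - \frac{77232}{36049}$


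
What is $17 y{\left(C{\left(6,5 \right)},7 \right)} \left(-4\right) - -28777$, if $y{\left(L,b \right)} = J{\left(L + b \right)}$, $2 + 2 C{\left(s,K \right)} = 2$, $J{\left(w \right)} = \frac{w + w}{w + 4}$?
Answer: $\frac{315595}{11} \approx 28690.0$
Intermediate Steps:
$J{\left(w \right)} = \frac{2 w}{4 + w}$
$C{\left(s,K \right)} = 0$ ($C{\left(s,K \right)} = -1 + \frac{1}{2} \cdot 2 = -1 + 1 = 0$)
$y{\left(L,b \right)} = \frac{2 \left(L + b\right)}{4 + L + b}$ ($y{\left(L,b \right)} = \frac{2 \left(L + b\right)}{4 + \left(L + b\right)} = \frac{2 \left(L + b\right)}{4 + L + b}$)
$17 y{\left(C{\left(6,5 \right)},7 \right)} \left(-4\right) - -28777 = 17 \frac{2 \left(0 + 7\right)}{4 + 0 + 7} \left(-4\right) - -28777 = 17 \cdot 2 \cdot \frac{1}{11} \cdot 7 \left(-4\right) + 28777 = 17 \cdot \frac{14}{11} \left(-4\right) + 28777 = \frac{238}{11} \left(-4\right) + 28777 = - \frac{952}{11} + 28777 = \frac{315595}{11}$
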